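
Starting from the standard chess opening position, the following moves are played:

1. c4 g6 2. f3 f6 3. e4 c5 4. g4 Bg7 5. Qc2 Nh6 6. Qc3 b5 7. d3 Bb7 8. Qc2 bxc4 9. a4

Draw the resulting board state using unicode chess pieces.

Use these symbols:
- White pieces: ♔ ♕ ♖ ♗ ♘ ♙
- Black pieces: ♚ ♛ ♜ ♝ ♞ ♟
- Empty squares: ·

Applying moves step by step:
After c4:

♜ ♞ ♝ ♛ ♚ ♝ ♞ ♜
♟ ♟ ♟ ♟ ♟ ♟ ♟ ♟
· · · · · · · ·
· · · · · · · ·
· · ♙ · · · · ·
· · · · · · · ·
♙ ♙ · ♙ ♙ ♙ ♙ ♙
♖ ♘ ♗ ♕ ♔ ♗ ♘ ♖


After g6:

♜ ♞ ♝ ♛ ♚ ♝ ♞ ♜
♟ ♟ ♟ ♟ ♟ ♟ · ♟
· · · · · · ♟ ·
· · · · · · · ·
· · ♙ · · · · ·
· · · · · · · ·
♙ ♙ · ♙ ♙ ♙ ♙ ♙
♖ ♘ ♗ ♕ ♔ ♗ ♘ ♖


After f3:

♜ ♞ ♝ ♛ ♚ ♝ ♞ ♜
♟ ♟ ♟ ♟ ♟ ♟ · ♟
· · · · · · ♟ ·
· · · · · · · ·
· · ♙ · · · · ·
· · · · · ♙ · ·
♙ ♙ · ♙ ♙ · ♙ ♙
♖ ♘ ♗ ♕ ♔ ♗ ♘ ♖


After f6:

♜ ♞ ♝ ♛ ♚ ♝ ♞ ♜
♟ ♟ ♟ ♟ ♟ · · ♟
· · · · · ♟ ♟ ·
· · · · · · · ·
· · ♙ · · · · ·
· · · · · ♙ · ·
♙ ♙ · ♙ ♙ · ♙ ♙
♖ ♘ ♗ ♕ ♔ ♗ ♘ ♖


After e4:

♜ ♞ ♝ ♛ ♚ ♝ ♞ ♜
♟ ♟ ♟ ♟ ♟ · · ♟
· · · · · ♟ ♟ ·
· · · · · · · ·
· · ♙ · ♙ · · ·
· · · · · ♙ · ·
♙ ♙ · ♙ · · ♙ ♙
♖ ♘ ♗ ♕ ♔ ♗ ♘ ♖


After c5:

♜ ♞ ♝ ♛ ♚ ♝ ♞ ♜
♟ ♟ · ♟ ♟ · · ♟
· · · · · ♟ ♟ ·
· · ♟ · · · · ·
· · ♙ · ♙ · · ·
· · · · · ♙ · ·
♙ ♙ · ♙ · · ♙ ♙
♖ ♘ ♗ ♕ ♔ ♗ ♘ ♖


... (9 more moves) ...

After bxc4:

♜ ♞ · ♛ ♚ · · ♜
♟ ♝ · ♟ ♟ · ♝ ♟
· · · · · ♟ ♟ ♞
· · ♟ · · · · ·
· · ♟ · ♙ · ♙ ·
· · · ♙ · ♙ · ·
♙ ♙ ♕ · · · · ♙
♖ ♘ ♗ · ♔ ♗ ♘ ♖


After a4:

♜ ♞ · ♛ ♚ · · ♜
♟ ♝ · ♟ ♟ · ♝ ♟
· · · · · ♟ ♟ ♞
· · ♟ · · · · ·
♙ · ♟ · ♙ · ♙ ·
· · · ♙ · ♙ · ·
· ♙ ♕ · · · · ♙
♖ ♘ ♗ · ♔ ♗ ♘ ♖



  a b c d e f g h
  ─────────────────
8│♜ ♞ · ♛ ♚ · · ♜│8
7│♟ ♝ · ♟ ♟ · ♝ ♟│7
6│· · · · · ♟ ♟ ♞│6
5│· · ♟ · · · · ·│5
4│♙ · ♟ · ♙ · ♙ ·│4
3│· · · ♙ · ♙ · ·│3
2│· ♙ ♕ · · · · ♙│2
1│♖ ♘ ♗ · ♔ ♗ ♘ ♖│1
  ─────────────────
  a b c d e f g h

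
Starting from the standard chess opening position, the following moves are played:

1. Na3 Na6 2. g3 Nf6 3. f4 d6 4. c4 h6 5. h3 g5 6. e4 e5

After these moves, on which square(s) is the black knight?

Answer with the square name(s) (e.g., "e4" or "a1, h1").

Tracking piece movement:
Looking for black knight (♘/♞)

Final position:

  a b c d e f g h
  ─────────────────
8│♜ · ♝ ♛ ♚ ♝ · ♜│8
7│♟ ♟ ♟ · · ♟ · ·│7
6│♞ · · ♟ · ♞ · ♟│6
5│· · · · ♟ · ♟ ·│5
4│· · ♙ · ♙ ♙ · ·│4
3│♘ · · · · · ♙ ♙│3
2│♙ ♙ · ♙ · · · ·│2
1│♖ · ♗ ♕ ♔ ♗ ♘ ♖│1
  ─────────────────
  a b c d e f g h


a6, f6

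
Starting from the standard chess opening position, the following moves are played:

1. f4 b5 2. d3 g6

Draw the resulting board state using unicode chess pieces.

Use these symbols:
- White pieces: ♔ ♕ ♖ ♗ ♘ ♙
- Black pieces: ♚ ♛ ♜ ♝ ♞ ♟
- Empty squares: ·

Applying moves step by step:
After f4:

♜ ♞ ♝ ♛ ♚ ♝ ♞ ♜
♟ ♟ ♟ ♟ ♟ ♟ ♟ ♟
· · · · · · · ·
· · · · · · · ·
· · · · · ♙ · ·
· · · · · · · ·
♙ ♙ ♙ ♙ ♙ · ♙ ♙
♖ ♘ ♗ ♕ ♔ ♗ ♘ ♖


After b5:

♜ ♞ ♝ ♛ ♚ ♝ ♞ ♜
♟ · ♟ ♟ ♟ ♟ ♟ ♟
· · · · · · · ·
· ♟ · · · · · ·
· · · · · ♙ · ·
· · · · · · · ·
♙ ♙ ♙ ♙ ♙ · ♙ ♙
♖ ♘ ♗ ♕ ♔ ♗ ♘ ♖


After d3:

♜ ♞ ♝ ♛ ♚ ♝ ♞ ♜
♟ · ♟ ♟ ♟ ♟ ♟ ♟
· · · · · · · ·
· ♟ · · · · · ·
· · · · · ♙ · ·
· · · ♙ · · · ·
♙ ♙ ♙ · ♙ · ♙ ♙
♖ ♘ ♗ ♕ ♔ ♗ ♘ ♖


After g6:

♜ ♞ ♝ ♛ ♚ ♝ ♞ ♜
♟ · ♟ ♟ ♟ ♟ · ♟
· · · · · · ♟ ·
· ♟ · · · · · ·
· · · · · ♙ · ·
· · · ♙ · · · ·
♙ ♙ ♙ · ♙ · ♙ ♙
♖ ♘ ♗ ♕ ♔ ♗ ♘ ♖



  a b c d e f g h
  ─────────────────
8│♜ ♞ ♝ ♛ ♚ ♝ ♞ ♜│8
7│♟ · ♟ ♟ ♟ ♟ · ♟│7
6│· · · · · · ♟ ·│6
5│· ♟ · · · · · ·│5
4│· · · · · ♙ · ·│4
3│· · · ♙ · · · ·│3
2│♙ ♙ ♙ · ♙ · ♙ ♙│2
1│♖ ♘ ♗ ♕ ♔ ♗ ♘ ♖│1
  ─────────────────
  a b c d e f g h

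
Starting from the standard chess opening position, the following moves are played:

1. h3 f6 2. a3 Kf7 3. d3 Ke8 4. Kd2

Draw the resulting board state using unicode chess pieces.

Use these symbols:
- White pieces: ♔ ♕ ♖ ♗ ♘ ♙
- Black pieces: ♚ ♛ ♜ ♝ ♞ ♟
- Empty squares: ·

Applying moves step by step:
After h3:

♜ ♞ ♝ ♛ ♚ ♝ ♞ ♜
♟ ♟ ♟ ♟ ♟ ♟ ♟ ♟
· · · · · · · ·
· · · · · · · ·
· · · · · · · ·
· · · · · · · ♙
♙ ♙ ♙ ♙ ♙ ♙ ♙ ·
♖ ♘ ♗ ♕ ♔ ♗ ♘ ♖


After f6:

♜ ♞ ♝ ♛ ♚ ♝ ♞ ♜
♟ ♟ ♟ ♟ ♟ · ♟ ♟
· · · · · ♟ · ·
· · · · · · · ·
· · · · · · · ·
· · · · · · · ♙
♙ ♙ ♙ ♙ ♙ ♙ ♙ ·
♖ ♘ ♗ ♕ ♔ ♗ ♘ ♖


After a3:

♜ ♞ ♝ ♛ ♚ ♝ ♞ ♜
♟ ♟ ♟ ♟ ♟ · ♟ ♟
· · · · · ♟ · ·
· · · · · · · ·
· · · · · · · ·
♙ · · · · · · ♙
· ♙ ♙ ♙ ♙ ♙ ♙ ·
♖ ♘ ♗ ♕ ♔ ♗ ♘ ♖


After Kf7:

♜ ♞ ♝ ♛ · ♝ ♞ ♜
♟ ♟ ♟ ♟ ♟ ♚ ♟ ♟
· · · · · ♟ · ·
· · · · · · · ·
· · · · · · · ·
♙ · · · · · · ♙
· ♙ ♙ ♙ ♙ ♙ ♙ ·
♖ ♘ ♗ ♕ ♔ ♗ ♘ ♖


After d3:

♜ ♞ ♝ ♛ · ♝ ♞ ♜
♟ ♟ ♟ ♟ ♟ ♚ ♟ ♟
· · · · · ♟ · ·
· · · · · · · ·
· · · · · · · ·
♙ · · ♙ · · · ♙
· ♙ ♙ · ♙ ♙ ♙ ·
♖ ♘ ♗ ♕ ♔ ♗ ♘ ♖


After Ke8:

♜ ♞ ♝ ♛ ♚ ♝ ♞ ♜
♟ ♟ ♟ ♟ ♟ · ♟ ♟
· · · · · ♟ · ·
· · · · · · · ·
· · · · · · · ·
♙ · · ♙ · · · ♙
· ♙ ♙ · ♙ ♙ ♙ ·
♖ ♘ ♗ ♕ ♔ ♗ ♘ ♖


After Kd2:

♜ ♞ ♝ ♛ ♚ ♝ ♞ ♜
♟ ♟ ♟ ♟ ♟ · ♟ ♟
· · · · · ♟ · ·
· · · · · · · ·
· · · · · · · ·
♙ · · ♙ · · · ♙
· ♙ ♙ ♔ ♙ ♙ ♙ ·
♖ ♘ ♗ ♕ · ♗ ♘ ♖



  a b c d e f g h
  ─────────────────
8│♜ ♞ ♝ ♛ ♚ ♝ ♞ ♜│8
7│♟ ♟ ♟ ♟ ♟ · ♟ ♟│7
6│· · · · · ♟ · ·│6
5│· · · · · · · ·│5
4│· · · · · · · ·│4
3│♙ · · ♙ · · · ♙│3
2│· ♙ ♙ ♔ ♙ ♙ ♙ ·│2
1│♖ ♘ ♗ ♕ · ♗ ♘ ♖│1
  ─────────────────
  a b c d e f g h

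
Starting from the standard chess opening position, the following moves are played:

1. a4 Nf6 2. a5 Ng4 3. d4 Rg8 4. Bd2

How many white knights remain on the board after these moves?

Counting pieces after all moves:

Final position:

  a b c d e f g h
  ─────────────────
8│♜ ♞ ♝ ♛ ♚ ♝ ♜ ·│8
7│♟ ♟ ♟ ♟ ♟ ♟ ♟ ♟│7
6│· · · · · · · ·│6
5│♙ · · · · · · ·│5
4│· · · ♙ · · ♞ ·│4
3│· · · · · · · ·│3
2│· ♙ ♙ ♗ ♙ ♙ ♙ ♙│2
1│♖ ♘ · ♕ ♔ ♗ ♘ ♖│1
  ─────────────────
  a b c d e f g h


2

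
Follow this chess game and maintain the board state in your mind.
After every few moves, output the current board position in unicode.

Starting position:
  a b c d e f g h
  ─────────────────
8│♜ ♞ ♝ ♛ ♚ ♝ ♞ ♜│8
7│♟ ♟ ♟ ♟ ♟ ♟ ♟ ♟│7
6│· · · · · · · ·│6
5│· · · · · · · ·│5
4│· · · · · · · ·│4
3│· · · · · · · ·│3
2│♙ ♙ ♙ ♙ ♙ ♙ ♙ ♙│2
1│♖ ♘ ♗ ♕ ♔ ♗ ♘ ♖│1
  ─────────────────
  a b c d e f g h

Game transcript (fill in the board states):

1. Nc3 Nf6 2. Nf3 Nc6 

  a b c d e f g h
  ─────────────────
8│♜ · ♝ ♛ ♚ ♝ · ♜│8
7│♟ ♟ ♟ ♟ ♟ ♟ ♟ ♟│7
6│· · ♞ · · ♞ · ·│6
5│· · · · · · · ·│5
4│· · · · · · · ·│4
3│· · ♘ · · ♘ · ·│3
2│♙ ♙ ♙ ♙ ♙ ♙ ♙ ♙│2
1│♖ · ♗ ♕ ♔ ♗ · ♖│1
  ─────────────────
  a b c d e f g h

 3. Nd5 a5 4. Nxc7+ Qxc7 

  a b c d e f g h
  ─────────────────
8│♜ · ♝ · ♚ ♝ · ♜│8
7│· ♟ ♛ ♟ ♟ ♟ ♟ ♟│7
6│· · ♞ · · ♞ · ·│6
5│♟ · · · · · · ·│5
4│· · · · · · · ·│4
3│· · · · · ♘ · ·│3
2│♙ ♙ ♙ ♙ ♙ ♙ ♙ ♙│2
1│♖ · ♗ ♕ ♔ ♗ · ♖│1
  ─────────────────
  a b c d e f g h

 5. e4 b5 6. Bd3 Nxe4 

  a b c d e f g h
  ─────────────────
8│♜ · ♝ · ♚ ♝ · ♜│8
7│· · ♛ ♟ ♟ ♟ ♟ ♟│7
6│· · ♞ · · · · ·│6
5│♟ ♟ · · · · · ·│5
4│· · · · ♞ · · ·│4
3│· · · ♗ · ♘ · ·│3
2│♙ ♙ ♙ ♙ · ♙ ♙ ♙│2
1│♖ · ♗ ♕ ♔ · · ♖│1
  ─────────────────
  a b c d e f g h

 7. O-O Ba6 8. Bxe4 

  a b c d e f g h
  ─────────────────
8│♜ · · · ♚ ♝ · ♜│8
7│· · ♛ ♟ ♟ ♟ ♟ ♟│7
6│♝ · ♞ · · · · ·│6
5│♟ ♟ · · · · · ·│5
4│· · · · ♗ · · ·│4
3│· · · · · ♘ · ·│3
2│♙ ♙ ♙ ♙ · ♙ ♙ ♙│2
1│♖ · ♗ ♕ · ♖ ♔ ·│1
  ─────────────────
  a b c d e f g h


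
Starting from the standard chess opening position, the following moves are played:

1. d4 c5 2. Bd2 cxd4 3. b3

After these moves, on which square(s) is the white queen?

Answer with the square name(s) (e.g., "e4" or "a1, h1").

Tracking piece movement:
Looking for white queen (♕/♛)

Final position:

  a b c d e f g h
  ─────────────────
8│♜ ♞ ♝ ♛ ♚ ♝ ♞ ♜│8
7│♟ ♟ · ♟ ♟ ♟ ♟ ♟│7
6│· · · · · · · ·│6
5│· · · · · · · ·│5
4│· · · ♟ · · · ·│4
3│· ♙ · · · · · ·│3
2│♙ · ♙ ♗ ♙ ♙ ♙ ♙│2
1│♖ ♘ · ♕ ♔ ♗ ♘ ♖│1
  ─────────────────
  a b c d e f g h


d1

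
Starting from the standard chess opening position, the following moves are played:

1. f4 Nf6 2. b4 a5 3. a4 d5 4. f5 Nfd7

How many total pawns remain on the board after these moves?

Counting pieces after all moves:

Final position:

  a b c d e f g h
  ─────────────────
8│♜ ♞ ♝ ♛ ♚ ♝ · ♜│8
7│· ♟ ♟ ♞ ♟ ♟ ♟ ♟│7
6│· · · · · · · ·│6
5│♟ · · ♟ · ♙ · ·│5
4│♙ ♙ · · · · · ·│4
3│· · · · · · · ·│3
2│· · ♙ ♙ ♙ · ♙ ♙│2
1│♖ ♘ ♗ ♕ ♔ ♗ ♘ ♖│1
  ─────────────────
  a b c d e f g h


16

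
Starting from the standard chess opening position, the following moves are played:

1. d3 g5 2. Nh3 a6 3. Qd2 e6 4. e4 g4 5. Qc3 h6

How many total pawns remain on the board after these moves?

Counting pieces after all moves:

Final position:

  a b c d e f g h
  ─────────────────
8│♜ ♞ ♝ ♛ ♚ ♝ ♞ ♜│8
7│· ♟ ♟ ♟ · ♟ · ·│7
6│♟ · · · ♟ · · ♟│6
5│· · · · · · · ·│5
4│· · · · ♙ · ♟ ·│4
3│· · ♕ ♙ · · · ♘│3
2│♙ ♙ ♙ · · ♙ ♙ ♙│2
1│♖ ♘ ♗ · ♔ ♗ · ♖│1
  ─────────────────
  a b c d e f g h


16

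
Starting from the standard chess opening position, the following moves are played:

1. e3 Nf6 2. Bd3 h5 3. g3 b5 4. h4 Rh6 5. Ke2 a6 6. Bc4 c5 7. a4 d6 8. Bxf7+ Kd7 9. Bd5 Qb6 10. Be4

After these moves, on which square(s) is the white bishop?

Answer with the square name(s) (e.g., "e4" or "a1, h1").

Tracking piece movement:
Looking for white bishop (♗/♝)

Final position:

  a b c d e f g h
  ─────────────────
8│♜ ♞ ♝ · · ♝ · ·│8
7│· · · ♚ ♟ · ♟ ·│7
6│♟ ♛ · ♟ · ♞ · ♜│6
5│· ♟ ♟ · · · · ♟│5
4│♙ · · · ♗ · · ♙│4
3│· · · · ♙ · ♙ ·│3
2│· ♙ ♙ ♙ ♔ ♙ · ·│2
1│♖ ♘ ♗ ♕ · · ♘ ♖│1
  ─────────────────
  a b c d e f g h


c1, e4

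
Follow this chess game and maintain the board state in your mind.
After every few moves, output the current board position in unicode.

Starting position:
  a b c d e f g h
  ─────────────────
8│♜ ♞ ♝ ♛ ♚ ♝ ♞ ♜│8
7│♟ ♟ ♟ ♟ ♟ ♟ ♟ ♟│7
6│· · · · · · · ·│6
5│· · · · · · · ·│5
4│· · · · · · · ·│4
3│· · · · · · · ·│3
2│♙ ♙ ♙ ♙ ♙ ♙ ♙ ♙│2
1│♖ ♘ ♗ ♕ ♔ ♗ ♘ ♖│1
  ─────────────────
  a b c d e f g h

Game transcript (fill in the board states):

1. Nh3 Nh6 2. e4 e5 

  a b c d e f g h
  ─────────────────
8│♜ ♞ ♝ ♛ ♚ ♝ · ♜│8
7│♟ ♟ ♟ ♟ · ♟ ♟ ♟│7
6│· · · · · · · ♞│6
5│· · · · ♟ · · ·│5
4│· · · · ♙ · · ·│4
3│· · · · · · · ♘│3
2│♙ ♙ ♙ ♙ · ♙ ♙ ♙│2
1│♖ ♘ ♗ ♕ ♔ ♗ · ♖│1
  ─────────────────
  a b c d e f g h

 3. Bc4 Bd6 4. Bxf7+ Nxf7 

  a b c d e f g h
  ─────────────────
8│♜ ♞ ♝ ♛ ♚ · · ♜│8
7│♟ ♟ ♟ ♟ · ♞ ♟ ♟│7
6│· · · ♝ · · · ·│6
5│· · · · ♟ · · ·│5
4│· · · · ♙ · · ·│4
3│· · · · · · · ♘│3
2│♙ ♙ ♙ ♙ · ♙ ♙ ♙│2
1│♖ ♘ ♗ ♕ ♔ · · ♖│1
  ─────────────────
  a b c d e f g h

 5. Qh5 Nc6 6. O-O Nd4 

  a b c d e f g h
  ─────────────────
8│♜ · ♝ ♛ ♚ · · ♜│8
7│♟ ♟ ♟ ♟ · ♞ ♟ ♟│7
6│· · · ♝ · · · ·│6
5│· · · · ♟ · · ♕│5
4│· · · ♞ ♙ · · ·│4
3│· · · · · · · ♘│3
2│♙ ♙ ♙ ♙ · ♙ ♙ ♙│2
1│♖ ♘ ♗ · · ♖ ♔ ·│1
  ─────────────────
  a b c d e f g h

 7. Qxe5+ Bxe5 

  a b c d e f g h
  ─────────────────
8│♜ · ♝ ♛ ♚ · · ♜│8
7│♟ ♟ ♟ ♟ · ♞ ♟ ♟│7
6│· · · · · · · ·│6
5│· · · · ♝ · · ·│5
4│· · · ♞ ♙ · · ·│4
3│· · · · · · · ♘│3
2│♙ ♙ ♙ ♙ · ♙ ♙ ♙│2
1│♖ ♘ ♗ · · ♖ ♔ ·│1
  ─────────────────
  a b c d e f g h


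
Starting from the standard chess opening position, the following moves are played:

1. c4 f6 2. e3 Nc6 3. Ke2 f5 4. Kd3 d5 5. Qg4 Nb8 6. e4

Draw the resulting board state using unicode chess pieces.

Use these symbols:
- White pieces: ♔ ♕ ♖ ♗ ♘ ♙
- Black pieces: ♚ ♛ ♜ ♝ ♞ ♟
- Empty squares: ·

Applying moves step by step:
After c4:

♜ ♞ ♝ ♛ ♚ ♝ ♞ ♜
♟ ♟ ♟ ♟ ♟ ♟ ♟ ♟
· · · · · · · ·
· · · · · · · ·
· · ♙ · · · · ·
· · · · · · · ·
♙ ♙ · ♙ ♙ ♙ ♙ ♙
♖ ♘ ♗ ♕ ♔ ♗ ♘ ♖


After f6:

♜ ♞ ♝ ♛ ♚ ♝ ♞ ♜
♟ ♟ ♟ ♟ ♟ · ♟ ♟
· · · · · ♟ · ·
· · · · · · · ·
· · ♙ · · · · ·
· · · · · · · ·
♙ ♙ · ♙ ♙ ♙ ♙ ♙
♖ ♘ ♗ ♕ ♔ ♗ ♘ ♖


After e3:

♜ ♞ ♝ ♛ ♚ ♝ ♞ ♜
♟ ♟ ♟ ♟ ♟ · ♟ ♟
· · · · · ♟ · ·
· · · · · · · ·
· · ♙ · · · · ·
· · · · ♙ · · ·
♙ ♙ · ♙ · ♙ ♙ ♙
♖ ♘ ♗ ♕ ♔ ♗ ♘ ♖


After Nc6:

♜ · ♝ ♛ ♚ ♝ ♞ ♜
♟ ♟ ♟ ♟ ♟ · ♟ ♟
· · ♞ · · ♟ · ·
· · · · · · · ·
· · ♙ · · · · ·
· · · · ♙ · · ·
♙ ♙ · ♙ · ♙ ♙ ♙
♖ ♘ ♗ ♕ ♔ ♗ ♘ ♖


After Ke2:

♜ · ♝ ♛ ♚ ♝ ♞ ♜
♟ ♟ ♟ ♟ ♟ · ♟ ♟
· · ♞ · · ♟ · ·
· · · · · · · ·
· · ♙ · · · · ·
· · · · ♙ · · ·
♙ ♙ · ♙ ♔ ♙ ♙ ♙
♖ ♘ ♗ ♕ · ♗ ♘ ♖


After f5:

♜ · ♝ ♛ ♚ ♝ ♞ ♜
♟ ♟ ♟ ♟ ♟ · ♟ ♟
· · ♞ · · · · ·
· · · · · ♟ · ·
· · ♙ · · · · ·
· · · · ♙ · · ·
♙ ♙ · ♙ ♔ ♙ ♙ ♙
♖ ♘ ♗ ♕ · ♗ ♘ ♖


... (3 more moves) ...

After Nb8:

♜ ♞ ♝ ♛ ♚ ♝ ♞ ♜
♟ ♟ ♟ · ♟ · ♟ ♟
· · · · · · · ·
· · · ♟ · ♟ · ·
· · ♙ · · · ♕ ·
· · · ♔ ♙ · · ·
♙ ♙ · ♙ · ♙ ♙ ♙
♖ ♘ ♗ · · ♗ ♘ ♖


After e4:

♜ ♞ ♝ ♛ ♚ ♝ ♞ ♜
♟ ♟ ♟ · ♟ · ♟ ♟
· · · · · · · ·
· · · ♟ · ♟ · ·
· · ♙ · ♙ · ♕ ·
· · · ♔ · · · ·
♙ ♙ · ♙ · ♙ ♙ ♙
♖ ♘ ♗ · · ♗ ♘ ♖



  a b c d e f g h
  ─────────────────
8│♜ ♞ ♝ ♛ ♚ ♝ ♞ ♜│8
7│♟ ♟ ♟ · ♟ · ♟ ♟│7
6│· · · · · · · ·│6
5│· · · ♟ · ♟ · ·│5
4│· · ♙ · ♙ · ♕ ·│4
3│· · · ♔ · · · ·│3
2│♙ ♙ · ♙ · ♙ ♙ ♙│2
1│♖ ♘ ♗ · · ♗ ♘ ♖│1
  ─────────────────
  a b c d e f g h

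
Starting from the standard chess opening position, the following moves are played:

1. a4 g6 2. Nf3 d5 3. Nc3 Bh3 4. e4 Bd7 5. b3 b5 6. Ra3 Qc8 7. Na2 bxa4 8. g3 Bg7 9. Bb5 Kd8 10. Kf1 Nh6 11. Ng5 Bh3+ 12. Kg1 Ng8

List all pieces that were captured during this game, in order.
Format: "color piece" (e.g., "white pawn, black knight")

Tracking captures:
  bxa4: captured white pawn

white pawn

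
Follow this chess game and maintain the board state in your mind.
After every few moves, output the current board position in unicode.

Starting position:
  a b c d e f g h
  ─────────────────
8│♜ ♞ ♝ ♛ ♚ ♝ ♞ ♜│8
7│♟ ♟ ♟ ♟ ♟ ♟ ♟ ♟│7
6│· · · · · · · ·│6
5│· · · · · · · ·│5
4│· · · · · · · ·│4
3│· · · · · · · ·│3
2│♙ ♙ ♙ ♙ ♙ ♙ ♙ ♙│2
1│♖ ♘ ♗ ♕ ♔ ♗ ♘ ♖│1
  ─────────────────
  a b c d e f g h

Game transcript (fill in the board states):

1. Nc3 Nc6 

  a b c d e f g h
  ─────────────────
8│♜ · ♝ ♛ ♚ ♝ ♞ ♜│8
7│♟ ♟ ♟ ♟ ♟ ♟ ♟ ♟│7
6│· · ♞ · · · · ·│6
5│· · · · · · · ·│5
4│· · · · · · · ·│4
3│· · ♘ · · · · ·│3
2│♙ ♙ ♙ ♙ ♙ ♙ ♙ ♙│2
1│♖ · ♗ ♕ ♔ ♗ ♘ ♖│1
  ─────────────────
  a b c d e f g h

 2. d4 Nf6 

  a b c d e f g h
  ─────────────────
8│♜ · ♝ ♛ ♚ ♝ · ♜│8
7│♟ ♟ ♟ ♟ ♟ ♟ ♟ ♟│7
6│· · ♞ · · ♞ · ·│6
5│· · · · · · · ·│5
4│· · · ♙ · · · ·│4
3│· · ♘ · · · · ·│3
2│♙ ♙ ♙ · ♙ ♙ ♙ ♙│2
1│♖ · ♗ ♕ ♔ ♗ ♘ ♖│1
  ─────────────────
  a b c d e f g h

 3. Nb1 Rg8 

  a b c d e f g h
  ─────────────────
8│♜ · ♝ ♛ ♚ ♝ ♜ ·│8
7│♟ ♟ ♟ ♟ ♟ ♟ ♟ ♟│7
6│· · ♞ · · ♞ · ·│6
5│· · · · · · · ·│5
4│· · · ♙ · · · ·│4
3│· · · · · · · ·│3
2│♙ ♙ ♙ · ♙ ♙ ♙ ♙│2
1│♖ ♘ ♗ ♕ ♔ ♗ ♘ ♖│1
  ─────────────────
  a b c d e f g h



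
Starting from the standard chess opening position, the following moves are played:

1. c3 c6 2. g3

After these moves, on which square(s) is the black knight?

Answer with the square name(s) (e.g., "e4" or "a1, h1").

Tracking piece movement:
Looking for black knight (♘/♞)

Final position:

  a b c d e f g h
  ─────────────────
8│♜ ♞ ♝ ♛ ♚ ♝ ♞ ♜│8
7│♟ ♟ · ♟ ♟ ♟ ♟ ♟│7
6│· · ♟ · · · · ·│6
5│· · · · · · · ·│5
4│· · · · · · · ·│4
3│· · ♙ · · · ♙ ·│3
2│♙ ♙ · ♙ ♙ ♙ · ♙│2
1│♖ ♘ ♗ ♕ ♔ ♗ ♘ ♖│1
  ─────────────────
  a b c d e f g h


b8, g8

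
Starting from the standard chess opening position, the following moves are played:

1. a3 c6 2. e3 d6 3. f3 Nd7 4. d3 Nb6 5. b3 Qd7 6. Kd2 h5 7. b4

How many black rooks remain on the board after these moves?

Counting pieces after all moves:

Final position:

  a b c d e f g h
  ─────────────────
8│♜ · ♝ · ♚ ♝ ♞ ♜│8
7│♟ ♟ · ♛ ♟ ♟ ♟ ·│7
6│· ♞ ♟ ♟ · · · ·│6
5│· · · · · · · ♟│5
4│· ♙ · · · · · ·│4
3│♙ · · ♙ ♙ ♙ · ·│3
2│· · ♙ ♔ · · ♙ ♙│2
1│♖ ♘ ♗ ♕ · ♗ ♘ ♖│1
  ─────────────────
  a b c d e f g h


2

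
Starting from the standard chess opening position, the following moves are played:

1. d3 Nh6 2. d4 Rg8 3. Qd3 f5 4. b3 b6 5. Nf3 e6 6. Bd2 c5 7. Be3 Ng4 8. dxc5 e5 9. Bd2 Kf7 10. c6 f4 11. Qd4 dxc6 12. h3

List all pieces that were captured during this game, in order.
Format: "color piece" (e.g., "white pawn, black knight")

Tracking captures:
  dxc5: captured black pawn
  dxc6: captured white pawn

black pawn, white pawn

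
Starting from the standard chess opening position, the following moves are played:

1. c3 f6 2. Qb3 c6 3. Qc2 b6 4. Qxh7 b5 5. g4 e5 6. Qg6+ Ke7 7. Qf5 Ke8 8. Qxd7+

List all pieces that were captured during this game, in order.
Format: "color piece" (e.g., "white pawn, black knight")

Tracking captures:
  Qxh7: captured black pawn
  Qxd7+: captured black pawn

black pawn, black pawn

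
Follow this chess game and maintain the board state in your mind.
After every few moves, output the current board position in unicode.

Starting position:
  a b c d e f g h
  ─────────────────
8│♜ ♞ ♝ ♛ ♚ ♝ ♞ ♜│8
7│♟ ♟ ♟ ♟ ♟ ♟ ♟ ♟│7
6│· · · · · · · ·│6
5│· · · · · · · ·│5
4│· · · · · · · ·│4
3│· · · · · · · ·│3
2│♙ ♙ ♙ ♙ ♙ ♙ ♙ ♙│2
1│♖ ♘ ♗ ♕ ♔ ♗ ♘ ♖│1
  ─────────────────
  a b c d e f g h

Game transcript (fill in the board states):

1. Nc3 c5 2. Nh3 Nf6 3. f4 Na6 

  a b c d e f g h
  ─────────────────
8│♜ · ♝ ♛ ♚ ♝ · ♜│8
7│♟ ♟ · ♟ ♟ ♟ ♟ ♟│7
6│♞ · · · · ♞ · ·│6
5│· · ♟ · · · · ·│5
4│· · · · · ♙ · ·│4
3│· · ♘ · · · · ♘│3
2│♙ ♙ ♙ ♙ ♙ · ♙ ♙│2
1│♖ · ♗ ♕ ♔ ♗ · ♖│1
  ─────────────────
  a b c d e f g h

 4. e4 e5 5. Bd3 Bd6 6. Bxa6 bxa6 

  a b c d e f g h
  ─────────────────
8│♜ · ♝ ♛ ♚ · · ♜│8
7│♟ · · ♟ · ♟ ♟ ♟│7
6│♟ · · ♝ · ♞ · ·│6
5│· · ♟ · ♟ · · ·│5
4│· · · · ♙ ♙ · ·│4
3│· · ♘ · · · · ♘│3
2│♙ ♙ ♙ ♙ · · ♙ ♙│2
1│♖ · ♗ ♕ ♔ · · ♖│1
  ─────────────────
  a b c d e f g h

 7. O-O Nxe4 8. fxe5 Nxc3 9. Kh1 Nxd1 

  a b c d e f g h
  ─────────────────
8│♜ · ♝ ♛ ♚ · · ♜│8
7│♟ · · ♟ · ♟ ♟ ♟│7
6│♟ · · ♝ · · · ·│6
5│· · ♟ · ♙ · · ·│5
4│· · · · · · · ·│4
3│· · · · · · · ♘│3
2│♙ ♙ ♙ ♙ · · ♙ ♙│2
1│♖ · ♗ ♞ · ♖ · ♔│1
  ─────────────────
  a b c d e f g h

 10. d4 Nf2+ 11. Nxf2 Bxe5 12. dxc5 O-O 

  a b c d e f g h
  ─────────────────
8│♜ · ♝ ♛ · ♜ ♚ ·│8
7│♟ · · ♟ · ♟ ♟ ♟│7
6│♟ · · · · · · ·│6
5│· · ♙ · ♝ · · ·│5
4│· · · · · · · ·│4
3│· · · · · · · ·│3
2│♙ ♙ ♙ · · ♘ ♙ ♙│2
1│♖ · ♗ · · ♖ · ♔│1
  ─────────────────
  a b c d e f g h

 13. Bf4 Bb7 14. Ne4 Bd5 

  a b c d e f g h
  ─────────────────
8│♜ · · ♛ · ♜ ♚ ·│8
7│♟ · · ♟ · ♟ ♟ ♟│7
6│♟ · · · · · · ·│6
5│· · ♙ ♝ ♝ · · ·│5
4│· · · · ♘ ♗ · ·│4
3│· · · · · · · ·│3
2│♙ ♙ ♙ · · · ♙ ♙│2
1│♖ · · · · ♖ · ♔│1
  ─────────────────
  a b c d e f g h


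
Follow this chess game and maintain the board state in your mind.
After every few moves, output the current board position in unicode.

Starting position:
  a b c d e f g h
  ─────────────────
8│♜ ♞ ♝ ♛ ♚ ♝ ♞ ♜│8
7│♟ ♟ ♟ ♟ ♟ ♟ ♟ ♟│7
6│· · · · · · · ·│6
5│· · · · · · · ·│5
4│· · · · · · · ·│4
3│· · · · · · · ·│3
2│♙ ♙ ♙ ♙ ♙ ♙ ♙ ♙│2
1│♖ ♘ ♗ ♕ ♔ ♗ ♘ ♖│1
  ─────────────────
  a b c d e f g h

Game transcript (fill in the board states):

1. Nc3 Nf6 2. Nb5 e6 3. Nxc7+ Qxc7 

  a b c d e f g h
  ─────────────────
8│♜ ♞ ♝ · ♚ ♝ · ♜│8
7│♟ ♟ ♛ ♟ · ♟ ♟ ♟│7
6│· · · · ♟ ♞ · ·│6
5│· · · · · · · ·│5
4│· · · · · · · ·│4
3│· · · · · · · ·│3
2│♙ ♙ ♙ ♙ ♙ ♙ ♙ ♙│2
1│♖ · ♗ ♕ ♔ ♗ ♘ ♖│1
  ─────────────────
  a b c d e f g h

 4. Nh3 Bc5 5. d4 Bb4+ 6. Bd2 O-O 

  a b c d e f g h
  ─────────────────
8│♜ ♞ ♝ · · ♜ ♚ ·│8
7│♟ ♟ ♛ ♟ · ♟ ♟ ♟│7
6│· · · · ♟ ♞ · ·│6
5│· · · · · · · ·│5
4│· ♝ · ♙ · · · ·│4
3│· · · · · · · ♘│3
2│♙ ♙ ♙ ♗ ♙ ♙ ♙ ♙│2
1│♖ · · ♕ ♔ ♗ · ♖│1
  ─────────────────
  a b c d e f g h

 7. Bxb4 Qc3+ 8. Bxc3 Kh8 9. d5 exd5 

  a b c d e f g h
  ─────────────────
8│♜ ♞ ♝ · · ♜ · ♚│8
7│♟ ♟ · ♟ · ♟ ♟ ♟│7
6│· · · · · ♞ · ·│6
5│· · · ♟ · · · ·│5
4│· · · · · · · ·│4
3│· · ♗ · · · · ♘│3
2│♙ ♙ ♙ · ♙ ♙ ♙ ♙│2
1│♖ · · ♕ ♔ ♗ · ♖│1
  ─────────────────
  a b c d e f g h

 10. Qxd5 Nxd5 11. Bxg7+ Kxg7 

  a b c d e f g h
  ─────────────────
8│♜ ♞ ♝ · · ♜ · ·│8
7│♟ ♟ · ♟ · ♟ ♚ ♟│7
6│· · · · · · · ·│6
5│· · · ♞ · · · ·│5
4│· · · · · · · ·│4
3│· · · · · · · ♘│3
2│♙ ♙ ♙ · ♙ ♙ ♙ ♙│2
1│♖ · · · ♔ ♗ · ♖│1
  ─────────────────
  a b c d e f g h


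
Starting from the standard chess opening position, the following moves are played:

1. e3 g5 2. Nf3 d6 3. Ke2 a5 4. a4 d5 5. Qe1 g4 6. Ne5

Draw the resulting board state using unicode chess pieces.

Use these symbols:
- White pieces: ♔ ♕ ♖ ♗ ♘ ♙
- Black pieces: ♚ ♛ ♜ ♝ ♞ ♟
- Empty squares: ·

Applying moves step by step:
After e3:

♜ ♞ ♝ ♛ ♚ ♝ ♞ ♜
♟ ♟ ♟ ♟ ♟ ♟ ♟ ♟
· · · · · · · ·
· · · · · · · ·
· · · · · · · ·
· · · · ♙ · · ·
♙ ♙ ♙ ♙ · ♙ ♙ ♙
♖ ♘ ♗ ♕ ♔ ♗ ♘ ♖


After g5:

♜ ♞ ♝ ♛ ♚ ♝ ♞ ♜
♟ ♟ ♟ ♟ ♟ ♟ · ♟
· · · · · · · ·
· · · · · · ♟ ·
· · · · · · · ·
· · · · ♙ · · ·
♙ ♙ ♙ ♙ · ♙ ♙ ♙
♖ ♘ ♗ ♕ ♔ ♗ ♘ ♖


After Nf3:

♜ ♞ ♝ ♛ ♚ ♝ ♞ ♜
♟ ♟ ♟ ♟ ♟ ♟ · ♟
· · · · · · · ·
· · · · · · ♟ ·
· · · · · · · ·
· · · · ♙ ♘ · ·
♙ ♙ ♙ ♙ · ♙ ♙ ♙
♖ ♘ ♗ ♕ ♔ ♗ · ♖


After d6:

♜ ♞ ♝ ♛ ♚ ♝ ♞ ♜
♟ ♟ ♟ · ♟ ♟ · ♟
· · · ♟ · · · ·
· · · · · · ♟ ·
· · · · · · · ·
· · · · ♙ ♘ · ·
♙ ♙ ♙ ♙ · ♙ ♙ ♙
♖ ♘ ♗ ♕ ♔ ♗ · ♖


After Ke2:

♜ ♞ ♝ ♛ ♚ ♝ ♞ ♜
♟ ♟ ♟ · ♟ ♟ · ♟
· · · ♟ · · · ·
· · · · · · ♟ ·
· · · · · · · ·
· · · · ♙ ♘ · ·
♙ ♙ ♙ ♙ ♔ ♙ ♙ ♙
♖ ♘ ♗ ♕ · ♗ · ♖


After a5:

♜ ♞ ♝ ♛ ♚ ♝ ♞ ♜
· ♟ ♟ · ♟ ♟ · ♟
· · · ♟ · · · ·
♟ · · · · · ♟ ·
· · · · · · · ·
· · · · ♙ ♘ · ·
♙ ♙ ♙ ♙ ♔ ♙ ♙ ♙
♖ ♘ ♗ ♕ · ♗ · ♖


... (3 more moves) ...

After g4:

♜ ♞ ♝ ♛ ♚ ♝ ♞ ♜
· ♟ ♟ · ♟ ♟ · ♟
· · · · · · · ·
♟ · · ♟ · · · ·
♙ · · · · · ♟ ·
· · · · ♙ ♘ · ·
· ♙ ♙ ♙ ♔ ♙ ♙ ♙
♖ ♘ ♗ · ♕ ♗ · ♖


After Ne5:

♜ ♞ ♝ ♛ ♚ ♝ ♞ ♜
· ♟ ♟ · ♟ ♟ · ♟
· · · · · · · ·
♟ · · ♟ ♘ · · ·
♙ · · · · · ♟ ·
· · · · ♙ · · ·
· ♙ ♙ ♙ ♔ ♙ ♙ ♙
♖ ♘ ♗ · ♕ ♗ · ♖



  a b c d e f g h
  ─────────────────
8│♜ ♞ ♝ ♛ ♚ ♝ ♞ ♜│8
7│· ♟ ♟ · ♟ ♟ · ♟│7
6│· · · · · · · ·│6
5│♟ · · ♟ ♘ · · ·│5
4│♙ · · · · · ♟ ·│4
3│· · · · ♙ · · ·│3
2│· ♙ ♙ ♙ ♔ ♙ ♙ ♙│2
1│♖ ♘ ♗ · ♕ ♗ · ♖│1
  ─────────────────
  a b c d e f g h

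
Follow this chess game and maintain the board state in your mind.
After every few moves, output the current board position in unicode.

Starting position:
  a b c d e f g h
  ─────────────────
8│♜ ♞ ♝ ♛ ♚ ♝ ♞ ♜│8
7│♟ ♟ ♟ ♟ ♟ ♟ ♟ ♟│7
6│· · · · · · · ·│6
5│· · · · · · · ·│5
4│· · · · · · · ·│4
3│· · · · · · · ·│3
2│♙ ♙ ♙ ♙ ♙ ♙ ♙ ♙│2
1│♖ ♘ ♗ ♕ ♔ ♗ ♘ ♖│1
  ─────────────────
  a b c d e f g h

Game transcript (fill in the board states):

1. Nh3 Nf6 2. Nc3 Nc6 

  a b c d e f g h
  ─────────────────
8│♜ · ♝ ♛ ♚ ♝ · ♜│8
7│♟ ♟ ♟ ♟ ♟ ♟ ♟ ♟│7
6│· · ♞ · · ♞ · ·│6
5│· · · · · · · ·│5
4│· · · · · · · ·│4
3│· · ♘ · · · · ♘│3
2│♙ ♙ ♙ ♙ ♙ ♙ ♙ ♙│2
1│♖ · ♗ ♕ ♔ ♗ · ♖│1
  ─────────────────
  a b c d e f g h

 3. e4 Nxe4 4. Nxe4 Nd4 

  a b c d e f g h
  ─────────────────
8│♜ · ♝ ♛ ♚ ♝ · ♜│8
7│♟ ♟ ♟ ♟ ♟ ♟ ♟ ♟│7
6│· · · · · · · ·│6
5│· · · · · · · ·│5
4│· · · ♞ ♘ · · ·│4
3│· · · · · · · ♘│3
2│♙ ♙ ♙ ♙ · ♙ ♙ ♙│2
1│♖ · ♗ ♕ ♔ ♗ · ♖│1
  ─────────────────
  a b c d e f g h

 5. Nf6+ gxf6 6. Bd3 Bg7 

  a b c d e f g h
  ─────────────────
8│♜ · ♝ ♛ ♚ · · ♜│8
7│♟ ♟ ♟ ♟ ♟ ♟ ♝ ♟│7
6│· · · · · ♟ · ·│6
5│· · · · · · · ·│5
4│· · · ♞ · · · ·│4
3│· · · ♗ · · · ♘│3
2│♙ ♙ ♙ ♙ · ♙ ♙ ♙│2
1│♖ · ♗ ♕ ♔ · · ♖│1
  ─────────────────
  a b c d e f g h



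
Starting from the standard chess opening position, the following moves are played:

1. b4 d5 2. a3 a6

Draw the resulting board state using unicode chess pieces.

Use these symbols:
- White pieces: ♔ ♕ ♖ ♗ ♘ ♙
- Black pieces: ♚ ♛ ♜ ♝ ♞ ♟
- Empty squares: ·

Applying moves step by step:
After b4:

♜ ♞ ♝ ♛ ♚ ♝ ♞ ♜
♟ ♟ ♟ ♟ ♟ ♟ ♟ ♟
· · · · · · · ·
· · · · · · · ·
· ♙ · · · · · ·
· · · · · · · ·
♙ · ♙ ♙ ♙ ♙ ♙ ♙
♖ ♘ ♗ ♕ ♔ ♗ ♘ ♖


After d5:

♜ ♞ ♝ ♛ ♚ ♝ ♞ ♜
♟ ♟ ♟ · ♟ ♟ ♟ ♟
· · · · · · · ·
· · · ♟ · · · ·
· ♙ · · · · · ·
· · · · · · · ·
♙ · ♙ ♙ ♙ ♙ ♙ ♙
♖ ♘ ♗ ♕ ♔ ♗ ♘ ♖


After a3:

♜ ♞ ♝ ♛ ♚ ♝ ♞ ♜
♟ ♟ ♟ · ♟ ♟ ♟ ♟
· · · · · · · ·
· · · ♟ · · · ·
· ♙ · · · · · ·
♙ · · · · · · ·
· · ♙ ♙ ♙ ♙ ♙ ♙
♖ ♘ ♗ ♕ ♔ ♗ ♘ ♖


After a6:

♜ ♞ ♝ ♛ ♚ ♝ ♞ ♜
· ♟ ♟ · ♟ ♟ ♟ ♟
♟ · · · · · · ·
· · · ♟ · · · ·
· ♙ · · · · · ·
♙ · · · · · · ·
· · ♙ ♙ ♙ ♙ ♙ ♙
♖ ♘ ♗ ♕ ♔ ♗ ♘ ♖



  a b c d e f g h
  ─────────────────
8│♜ ♞ ♝ ♛ ♚ ♝ ♞ ♜│8
7│· ♟ ♟ · ♟ ♟ ♟ ♟│7
6│♟ · · · · · · ·│6
5│· · · ♟ · · · ·│5
4│· ♙ · · · · · ·│4
3│♙ · · · · · · ·│3
2│· · ♙ ♙ ♙ ♙ ♙ ♙│2
1│♖ ♘ ♗ ♕ ♔ ♗ ♘ ♖│1
  ─────────────────
  a b c d e f g h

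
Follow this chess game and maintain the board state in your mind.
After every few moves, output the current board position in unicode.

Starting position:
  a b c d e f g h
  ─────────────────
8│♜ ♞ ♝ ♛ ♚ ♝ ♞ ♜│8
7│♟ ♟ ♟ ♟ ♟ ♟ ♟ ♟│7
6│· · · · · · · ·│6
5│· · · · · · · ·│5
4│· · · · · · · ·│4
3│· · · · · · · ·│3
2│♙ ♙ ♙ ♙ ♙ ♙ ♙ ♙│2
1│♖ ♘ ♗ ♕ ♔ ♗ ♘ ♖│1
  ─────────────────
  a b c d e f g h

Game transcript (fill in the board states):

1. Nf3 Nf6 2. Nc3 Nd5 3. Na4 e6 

  a b c d e f g h
  ─────────────────
8│♜ ♞ ♝ ♛ ♚ ♝ · ♜│8
7│♟ ♟ ♟ ♟ · ♟ ♟ ♟│7
6│· · · · ♟ · · ·│6
5│· · · ♞ · · · ·│5
4│♘ · · · · · · ·│4
3│· · · · · ♘ · ·│3
2│♙ ♙ ♙ ♙ ♙ ♙ ♙ ♙│2
1│♖ · ♗ ♕ ♔ ♗ · ♖│1
  ─────────────────
  a b c d e f g h

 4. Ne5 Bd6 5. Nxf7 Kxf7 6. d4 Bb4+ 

  a b c d e f g h
  ─────────────────
8│♜ ♞ ♝ ♛ · · · ♜│8
7│♟ ♟ ♟ ♟ · ♚ ♟ ♟│7
6│· · · · ♟ · · ·│6
5│· · · ♞ · · · ·│5
4│♘ ♝ · ♙ · · · ·│4
3│· · · · · · · ·│3
2│♙ ♙ ♙ · ♙ ♙ ♙ ♙│2
1│♖ · ♗ ♕ ♔ ♗ · ♖│1
  ─────────────────
  a b c d e f g h

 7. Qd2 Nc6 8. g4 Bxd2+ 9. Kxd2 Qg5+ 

  a b c d e f g h
  ─────────────────
8│♜ · ♝ · · · · ♜│8
7│♟ ♟ ♟ ♟ · ♚ ♟ ♟│7
6│· · ♞ · ♟ · · ·│6
5│· · · ♞ · · ♛ ·│5
4│♘ · · ♙ · · ♙ ·│4
3│· · · · · · · ·│3
2│♙ ♙ ♙ ♔ ♙ ♙ · ♙│2
1│♖ · ♗ · · ♗ · ♖│1
  ─────────────────
  a b c d e f g h

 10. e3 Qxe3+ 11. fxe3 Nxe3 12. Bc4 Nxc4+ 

  a b c d e f g h
  ─────────────────
8│♜ · ♝ · · · · ♜│8
7│♟ ♟ ♟ ♟ · ♚ ♟ ♟│7
6│· · ♞ · ♟ · · ·│6
5│· · · · · · · ·│5
4│♘ · ♞ ♙ · · ♙ ·│4
3│· · · · · · · ·│3
2│♙ ♙ ♙ ♔ · · · ♙│2
1│♖ · ♗ · · · · ♖│1
  ─────────────────
  a b c d e f g h



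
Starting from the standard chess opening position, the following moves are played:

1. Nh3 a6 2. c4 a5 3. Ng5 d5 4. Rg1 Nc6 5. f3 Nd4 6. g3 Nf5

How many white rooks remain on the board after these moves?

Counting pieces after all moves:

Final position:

  a b c d e f g h
  ─────────────────
8│♜ · ♝ ♛ ♚ ♝ ♞ ♜│8
7│· ♟ ♟ · ♟ ♟ ♟ ♟│7
6│· · · · · · · ·│6
5│♟ · · ♟ · ♞ ♘ ·│5
4│· · ♙ · · · · ·│4
3│· · · · · ♙ ♙ ·│3
2│♙ ♙ · ♙ ♙ · · ♙│2
1│♖ ♘ ♗ ♕ ♔ ♗ ♖ ·│1
  ─────────────────
  a b c d e f g h


2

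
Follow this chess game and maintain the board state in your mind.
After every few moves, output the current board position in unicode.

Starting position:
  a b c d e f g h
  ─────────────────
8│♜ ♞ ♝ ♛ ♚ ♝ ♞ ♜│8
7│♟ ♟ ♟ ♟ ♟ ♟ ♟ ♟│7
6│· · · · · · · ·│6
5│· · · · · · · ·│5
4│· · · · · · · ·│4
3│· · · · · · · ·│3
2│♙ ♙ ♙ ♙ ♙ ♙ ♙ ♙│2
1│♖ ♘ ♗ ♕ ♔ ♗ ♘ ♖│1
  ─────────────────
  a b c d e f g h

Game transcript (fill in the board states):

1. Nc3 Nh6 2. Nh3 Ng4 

  a b c d e f g h
  ─────────────────
8│♜ ♞ ♝ ♛ ♚ ♝ · ♜│8
7│♟ ♟ ♟ ♟ ♟ ♟ ♟ ♟│7
6│· · · · · · · ·│6
5│· · · · · · · ·│5
4│· · · · · · ♞ ·│4
3│· · ♘ · · · · ♘│3
2│♙ ♙ ♙ ♙ ♙ ♙ ♙ ♙│2
1│♖ · ♗ ♕ ♔ ♗ · ♖│1
  ─────────────────
  a b c d e f g h

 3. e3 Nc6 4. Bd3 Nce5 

  a b c d e f g h
  ─────────────────
8│♜ · ♝ ♛ ♚ ♝ · ♜│8
7│♟ ♟ ♟ ♟ ♟ ♟ ♟ ♟│7
6│· · · · · · · ·│6
5│· · · · ♞ · · ·│5
4│· · · · · · ♞ ·│4
3│· · ♘ ♗ ♙ · · ♘│3
2│♙ ♙ ♙ ♙ · ♙ ♙ ♙│2
1│♖ · ♗ ♕ ♔ · · ♖│1
  ─────────────────
  a b c d e f g h

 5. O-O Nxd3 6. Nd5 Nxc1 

  a b c d e f g h
  ─────────────────
8│♜ · ♝ ♛ ♚ ♝ · ♜│8
7│♟ ♟ ♟ ♟ ♟ ♟ ♟ ♟│7
6│· · · · · · · ·│6
5│· · · ♘ · · · ·│5
4│· · · · · · ♞ ·│4
3│· · · · ♙ · · ♘│3
2│♙ ♙ ♙ ♙ · ♙ ♙ ♙│2
1│♖ · ♞ ♕ · ♖ ♔ ·│1
  ─────────────────
  a b c d e f g h

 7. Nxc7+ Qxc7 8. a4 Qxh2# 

  a b c d e f g h
  ─────────────────
8│♜ · ♝ · ♚ ♝ · ♜│8
7│♟ ♟ · ♟ ♟ ♟ ♟ ♟│7
6│· · · · · · · ·│6
5│· · · · · · · ·│5
4│♙ · · · · · ♞ ·│4
3│· · · · ♙ · · ♘│3
2│· ♙ ♙ ♙ · ♙ ♙ ♛│2
1│♖ · ♞ ♕ · ♖ ♔ ·│1
  ─────────────────
  a b c d e f g h

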